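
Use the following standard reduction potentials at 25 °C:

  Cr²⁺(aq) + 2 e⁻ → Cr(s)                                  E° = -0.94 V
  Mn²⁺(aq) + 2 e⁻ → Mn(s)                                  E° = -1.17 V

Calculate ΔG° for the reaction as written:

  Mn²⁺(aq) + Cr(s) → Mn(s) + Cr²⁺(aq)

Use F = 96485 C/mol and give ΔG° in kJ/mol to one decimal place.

As written, Mn²⁺/Mn is reduced (cathode) and Cr²⁺/Cr is oxidised (anode), so E°cell = (-1.17) − (-0.94) = -0.23 V.
Balancing electrons gives n = 2.
ΔG° = −nFE° = −(2)(96485)(-0.23) = 44,383 J = +44.4 kJ/mol.

+44.4 kJ/mol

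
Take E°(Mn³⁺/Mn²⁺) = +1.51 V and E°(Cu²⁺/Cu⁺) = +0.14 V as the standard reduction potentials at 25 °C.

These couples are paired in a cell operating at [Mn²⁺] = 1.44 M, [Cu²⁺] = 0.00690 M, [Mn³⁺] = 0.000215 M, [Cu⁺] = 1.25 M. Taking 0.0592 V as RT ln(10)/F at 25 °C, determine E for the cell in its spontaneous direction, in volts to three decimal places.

Mn³⁺/Mn²⁺ is the cathode (higher E°), Cu²⁺/Cu⁺ the anode: E°cell = +1.51 − (+0.14) = +1.37 V, n = 1.
Overall: Mn³⁺(aq) + Cu⁺(aq) → Mn²⁺(aq) + Cu²⁺(aq)
Q = [Mn²⁺]·[Cu²⁺] / ([Mn³⁺]·[Cu⁺]); log Q = 1.568.
E = E° − (0.0592/n) log Q = +1.37 − (0.0592/1)(1.568) = +1.277 V.

+1.277 V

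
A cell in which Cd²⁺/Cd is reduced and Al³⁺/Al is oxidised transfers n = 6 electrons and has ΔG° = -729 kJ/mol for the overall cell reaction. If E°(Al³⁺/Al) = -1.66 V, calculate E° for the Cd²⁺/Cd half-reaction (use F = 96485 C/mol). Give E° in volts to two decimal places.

-0.40 V

E°cell = −ΔG°/(nF) = −(-729×10³)/((6)(96485)) = +1.259 V.
Since Cd²⁺/Cd is the cathode and Al³⁺/Al the anode, E°cell = E°(Cd²⁺/Cd) − E°(Al³⁺/Al).
So E°(Cd²⁺/Cd) = E°cell + E°(Al³⁺/Al) = +1.259 + (-1.66) = -0.40 V.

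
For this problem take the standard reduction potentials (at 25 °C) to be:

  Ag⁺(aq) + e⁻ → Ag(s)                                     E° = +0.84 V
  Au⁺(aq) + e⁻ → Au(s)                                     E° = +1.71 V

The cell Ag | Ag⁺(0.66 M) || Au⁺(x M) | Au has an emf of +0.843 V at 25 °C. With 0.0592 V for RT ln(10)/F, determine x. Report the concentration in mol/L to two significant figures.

0.23 M

Au⁺/Au is the cathode, Ag⁺/Ag the anode: E°cell = +0.87 V, n = 1.
Overall reaction: Au⁺(aq) + Ag(s) → Au(s) + Ag⁺(aq); Q = [Ag⁺]^1/[Au⁺]^1.
From E = E° − (0.0592/n) log Q: log Q = (E° − E)·n/0.0592 = (+0.87 − (+0.843))·1/0.0592 = 0.4561.
So 1·log[Au⁺] = 1·log(0.66) − log Q = -0.1805 − (0.4561) = -0.6366; [Au⁺] = 10^(-0.6366) ≈ 0.23 M.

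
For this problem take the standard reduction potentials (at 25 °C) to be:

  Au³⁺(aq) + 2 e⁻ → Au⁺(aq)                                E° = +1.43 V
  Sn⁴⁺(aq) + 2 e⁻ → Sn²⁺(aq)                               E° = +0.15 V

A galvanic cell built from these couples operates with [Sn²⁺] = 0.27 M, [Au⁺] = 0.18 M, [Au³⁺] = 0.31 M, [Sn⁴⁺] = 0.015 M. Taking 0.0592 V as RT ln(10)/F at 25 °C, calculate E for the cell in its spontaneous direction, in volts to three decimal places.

+1.324 V

Au³⁺/Au⁺ is the cathode (higher E°), Sn⁴⁺/Sn²⁺ the anode: E°cell = +1.43 − (+0.15) = +1.28 V, n = 2.
Overall: Au³⁺(aq) + Sn²⁺(aq) → Au⁺(aq) + Sn⁴⁺(aq)
Q = [Au⁺]·[Sn⁴⁺] / ([Au³⁺]·[Sn²⁺]); log Q = -1.491.
E = E° − (0.0592/n) log Q = +1.28 − (0.0592/2)(-1.491) = +1.324 V.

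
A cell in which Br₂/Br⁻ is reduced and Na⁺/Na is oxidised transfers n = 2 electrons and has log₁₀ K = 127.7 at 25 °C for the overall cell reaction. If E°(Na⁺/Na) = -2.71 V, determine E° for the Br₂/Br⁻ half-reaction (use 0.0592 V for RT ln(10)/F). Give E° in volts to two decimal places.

+1.07 V

E°cell = (0.0592/n)·log K = (0.0592/2)(127.7) = +3.780 V.
Since Br₂/Br⁻ is the cathode and Na⁺/Na the anode, E°cell = E°(Br₂/Br⁻) − E°(Na⁺/Na).
So E°(Br₂/Br⁻) = E°cell + E°(Na⁺/Na) = +3.780 + (-2.71) = +1.07 V.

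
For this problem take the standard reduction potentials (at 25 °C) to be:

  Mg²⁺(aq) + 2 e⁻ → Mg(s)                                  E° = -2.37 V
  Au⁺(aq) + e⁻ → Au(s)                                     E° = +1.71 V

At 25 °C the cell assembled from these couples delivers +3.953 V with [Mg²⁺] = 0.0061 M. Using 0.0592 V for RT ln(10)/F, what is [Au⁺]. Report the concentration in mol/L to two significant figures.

0.00056 M

Au⁺/Au is the cathode, Mg²⁺/Mg the anode: E°cell = +4.08 V, n = 2.
Overall reaction: 2 Au⁺(aq) + Mg(s) → 2 Au(s) + Mg²⁺(aq); Q = [Mg²⁺]^1/[Au⁺]^2.
From E = E° − (0.0592/n) log Q: log Q = (E° − E)·n/0.0592 = (+4.08 − (+3.953))·2/0.0592 = 4.2905.
So 2·log[Au⁺] = 1·log(0.0061) − log Q = -2.2147 − (4.2905) = -6.5052; log[Au⁺] = -6.5052 / 2 = -3.2526; [Au⁺] = 10^(-3.2526) ≈ 0.00056 M.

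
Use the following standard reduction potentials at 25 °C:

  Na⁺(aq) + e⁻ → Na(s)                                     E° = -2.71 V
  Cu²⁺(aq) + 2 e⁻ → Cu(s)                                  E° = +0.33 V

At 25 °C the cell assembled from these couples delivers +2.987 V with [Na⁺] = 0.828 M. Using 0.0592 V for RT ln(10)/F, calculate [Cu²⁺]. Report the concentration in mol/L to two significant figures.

Cu²⁺/Cu is the cathode, Na⁺/Na the anode: E°cell = +3.04 V, n = 2.
Overall reaction: Cu²⁺(aq) + 2 Na(s) → Cu(s) + 2 Na⁺(aq); Q = [Na⁺]^2/[Cu²⁺]^1.
From E = E° − (0.0592/n) log Q: log Q = (E° − E)·n/0.0592 = (+3.04 − (+2.987))·2/0.0592 = 1.7905.
So 1·log[Cu²⁺] = 2·log(0.828) − log Q = -0.1639 − (1.7905) = -1.9544; [Cu²⁺] = 10^(-1.9544) ≈ 0.011 M.

0.011 M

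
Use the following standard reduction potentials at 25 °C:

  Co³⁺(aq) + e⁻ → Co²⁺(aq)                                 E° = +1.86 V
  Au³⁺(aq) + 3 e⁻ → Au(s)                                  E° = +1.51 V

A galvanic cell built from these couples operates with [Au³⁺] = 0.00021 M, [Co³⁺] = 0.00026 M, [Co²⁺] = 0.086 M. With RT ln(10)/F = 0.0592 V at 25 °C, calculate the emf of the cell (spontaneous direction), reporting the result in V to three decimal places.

+0.273 V

Co³⁺/Co²⁺ is the cathode (higher E°), Au³⁺/Au the anode: E°cell = +1.86 − (+1.51) = +0.35 V, n = 3.
Overall: 3 Co³⁺(aq) + Au(s) → 3 Co²⁺(aq) + Au³⁺(aq)
Q = [Co²⁺]^3·[Au³⁺] / ([Co³⁺]^3); log Q = 3.881.
E = E° − (0.0592/n) log Q = +0.35 − (0.0592/3)(3.881) = +0.273 V.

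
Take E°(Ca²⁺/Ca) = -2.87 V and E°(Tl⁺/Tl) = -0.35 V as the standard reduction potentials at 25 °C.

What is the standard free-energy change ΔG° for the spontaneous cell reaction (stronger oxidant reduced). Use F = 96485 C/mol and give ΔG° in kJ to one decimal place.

Tl⁺/Tl (E° = -0.35 V) is the cathode; Ca²⁺/Ca (E° = -2.87 V) is the anode, so E°cell = +2.52 V.
Balancing electrons gives n = 2 (lcm of 1 and 2).
ΔG° = −nFE° = −(2)(96485)(+2.52) = -486,284 J = -486.3 kJ.

-486.3 kJ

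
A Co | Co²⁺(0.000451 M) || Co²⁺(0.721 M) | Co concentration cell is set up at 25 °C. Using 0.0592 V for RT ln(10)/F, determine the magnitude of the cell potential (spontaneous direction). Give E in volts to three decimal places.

+0.095 V

For a concentration cell E°cell = 0. The 0.721 M side is the cathode (reduction is favoured where [Co²⁺] is higher).
With n = 2, E = −(0.0592/2) log([Co²⁺]ₐₙ/[Co²⁺]꜀ₐₜ) = −(0.0592/2) log(0.000451/0.721) = −(0.0592/2)(-3.204) = +0.095 V.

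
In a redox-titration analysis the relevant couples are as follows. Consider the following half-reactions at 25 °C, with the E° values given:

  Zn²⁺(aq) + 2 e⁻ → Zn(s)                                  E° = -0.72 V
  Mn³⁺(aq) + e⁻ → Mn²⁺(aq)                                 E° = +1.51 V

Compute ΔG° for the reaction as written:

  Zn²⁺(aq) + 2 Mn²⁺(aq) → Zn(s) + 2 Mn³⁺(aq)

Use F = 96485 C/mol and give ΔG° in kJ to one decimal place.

As written, Zn²⁺/Zn is reduced (cathode) and Mn³⁺/Mn²⁺ is oxidised (anode), so E°cell = (-0.72) − (+1.51) = -2.23 V.
Balancing electrons gives n = 2.
ΔG° = −nFE° = −(2)(96485)(-2.23) = 430,323 J = +430.3 kJ.

+430.3 kJ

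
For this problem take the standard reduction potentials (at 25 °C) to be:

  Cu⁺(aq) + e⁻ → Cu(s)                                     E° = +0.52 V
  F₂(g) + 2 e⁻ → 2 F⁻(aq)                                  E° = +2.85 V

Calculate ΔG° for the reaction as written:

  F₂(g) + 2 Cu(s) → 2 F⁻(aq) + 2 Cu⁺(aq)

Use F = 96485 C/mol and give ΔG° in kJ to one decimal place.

As written, F₂/F⁻ is reduced (cathode) and Cu⁺/Cu is oxidised (anode), so E°cell = (+2.85) − (+0.52) = +2.33 V.
Balancing electrons gives n = 2.
ΔG° = −nFE° = −(2)(96485)(+2.33) = -449,620 J = -449.6 kJ.

-449.6 kJ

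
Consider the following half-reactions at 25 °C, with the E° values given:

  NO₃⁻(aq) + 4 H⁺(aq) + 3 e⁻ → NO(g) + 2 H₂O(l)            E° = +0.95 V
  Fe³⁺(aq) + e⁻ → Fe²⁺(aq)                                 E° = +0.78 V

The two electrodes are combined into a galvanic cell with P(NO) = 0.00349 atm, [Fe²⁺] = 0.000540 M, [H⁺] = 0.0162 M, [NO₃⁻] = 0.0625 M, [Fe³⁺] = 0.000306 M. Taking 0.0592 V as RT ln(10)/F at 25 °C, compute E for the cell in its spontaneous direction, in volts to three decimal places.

NO₃⁻/NO is the cathode (higher E°), Fe³⁺/Fe²⁺ the anode: E°cell = +0.95 − (+0.78) = +0.17 V, n = 3.
Overall: NO₃⁻(aq) + 4 H⁺(aq) + 3 Fe²⁺(aq) → NO(g) + 2 H₂O(l) + 3 Fe³⁺(aq)
Q = P(NO)·[Fe³⁺]^3 / ([NO₃⁻]·[H⁺]^4·[Fe²⁺]^3); log Q = 5.169.
E = E° − (0.0592/n) log Q = +0.17 − (0.0592/3)(5.169) = +0.068 V.

+0.068 V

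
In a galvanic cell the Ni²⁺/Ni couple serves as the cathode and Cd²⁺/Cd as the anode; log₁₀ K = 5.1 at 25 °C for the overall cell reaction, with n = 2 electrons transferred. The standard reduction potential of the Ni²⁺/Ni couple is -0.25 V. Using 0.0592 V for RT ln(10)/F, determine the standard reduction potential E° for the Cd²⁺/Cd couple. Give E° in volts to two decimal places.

-0.40 V

E°cell = (0.0592/n)·log K = (0.0592/2)(5.1) = +0.151 V.
Since Ni²⁺/Ni is the cathode and Cd²⁺/Cd the anode, E°cell = E°(Ni²⁺/Ni) − E°(Cd²⁺/Cd).
So E°(Cd²⁺/Cd) = E°(Ni²⁺/Ni) − E°cell = (-0.25) − (+0.151) = -0.40 V.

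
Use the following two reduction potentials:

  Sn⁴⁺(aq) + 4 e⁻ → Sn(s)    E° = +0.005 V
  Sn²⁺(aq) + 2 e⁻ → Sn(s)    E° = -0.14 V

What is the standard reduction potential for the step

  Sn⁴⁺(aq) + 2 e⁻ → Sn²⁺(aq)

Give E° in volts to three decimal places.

Sequential free energies add, so n₃E°₃ = n₁E°₁ + n₂E°₂.
With n₃ = 4, and the known step contributing 2×(-0.14) V, the unknown satisfies 2·E° = 4×(+0.005) − 2×(-0.14) = +0.300.
E° = +0.300 / 2 = +0.150 V.

+0.150 V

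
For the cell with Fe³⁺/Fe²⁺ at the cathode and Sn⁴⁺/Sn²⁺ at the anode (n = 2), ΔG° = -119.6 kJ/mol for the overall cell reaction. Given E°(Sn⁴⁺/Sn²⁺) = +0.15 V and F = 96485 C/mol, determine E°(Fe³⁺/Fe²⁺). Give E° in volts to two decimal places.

E°cell = −ΔG°/(nF) = −(-119.6×10³)/((2)(96485)) = +0.620 V.
Since Fe³⁺/Fe²⁺ is the cathode and Sn⁴⁺/Sn²⁺ the anode, E°cell = E°(Fe³⁺/Fe²⁺) − E°(Sn⁴⁺/Sn²⁺).
So E°(Fe³⁺/Fe²⁺) = E°cell + E°(Sn⁴⁺/Sn²⁺) = +0.620 + (+0.15) = +0.77 V.

+0.77 V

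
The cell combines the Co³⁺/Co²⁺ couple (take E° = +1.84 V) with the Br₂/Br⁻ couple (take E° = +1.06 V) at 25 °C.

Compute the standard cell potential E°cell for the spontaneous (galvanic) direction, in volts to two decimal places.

+0.78 V

The Co³⁺/Co²⁺ couple has the higher reduction potential, so it is the cathode; Br₂/Br⁻ is oxidised at the anode.
E°cell = E°(cathode) − E°(anode) = (+1.84) − (+1.06) = +0.78 V.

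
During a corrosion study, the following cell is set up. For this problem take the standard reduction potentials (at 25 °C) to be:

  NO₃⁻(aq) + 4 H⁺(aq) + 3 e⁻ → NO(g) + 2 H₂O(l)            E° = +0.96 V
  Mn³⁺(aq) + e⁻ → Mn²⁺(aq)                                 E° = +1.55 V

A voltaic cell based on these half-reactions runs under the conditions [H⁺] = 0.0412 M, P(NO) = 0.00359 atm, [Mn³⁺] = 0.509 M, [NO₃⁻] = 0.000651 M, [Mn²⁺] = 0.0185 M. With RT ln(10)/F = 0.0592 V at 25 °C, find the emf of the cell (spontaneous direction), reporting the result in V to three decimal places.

Mn³⁺/Mn²⁺ is the cathode (higher E°), NO₃⁻/NO the anode: E°cell = +1.55 − (+0.96) = +0.59 V, n = 3.
Overall: 3 Mn³⁺(aq) + NO(g) + 2 H₂O(l) → 3 Mn²⁺(aq) + NO₃⁻(aq) + 4 H⁺(aq)
Q = [Mn²⁺]^3·[NO₃⁻]·[H⁺]^4 / ([Mn³⁺]^3·P(NO)); log Q = -10.601.
E = E° − (0.0592/n) log Q = +0.59 − (0.0592/3)(-10.601) = +0.799 V.

+0.799 V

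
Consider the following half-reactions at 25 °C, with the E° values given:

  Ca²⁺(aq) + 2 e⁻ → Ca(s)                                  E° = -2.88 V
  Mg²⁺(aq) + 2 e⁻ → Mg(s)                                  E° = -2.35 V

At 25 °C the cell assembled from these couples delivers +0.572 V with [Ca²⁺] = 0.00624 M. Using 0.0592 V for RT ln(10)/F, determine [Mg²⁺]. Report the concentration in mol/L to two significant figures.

Mg²⁺/Mg is the cathode, Ca²⁺/Ca the anode: E°cell = +0.53 V, n = 2.
Overall reaction: Mg²⁺(aq) + Ca(s) → Mg(s) + Ca²⁺(aq); Q = [Ca²⁺]^1/[Mg²⁺]^1.
From E = E° − (0.0592/n) log Q: log Q = (E° − E)·n/0.0592 = (+0.53 − (+0.572))·2/0.0592 = -1.4189.
So 1·log[Mg²⁺] = 1·log(0.00624) − log Q = -2.2048 − (-1.4189) = -0.7859; [Mg²⁺] = 10^(-0.7859) ≈ 0.16 M.

0.16 M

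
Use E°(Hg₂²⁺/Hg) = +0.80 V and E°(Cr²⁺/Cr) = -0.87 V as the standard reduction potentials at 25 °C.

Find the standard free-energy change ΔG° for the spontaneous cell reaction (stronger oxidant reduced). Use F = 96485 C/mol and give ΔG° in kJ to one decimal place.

Hg₂²⁺/Hg (E° = +0.80 V) is the cathode; Cr²⁺/Cr (E° = -0.87 V) is the anode, so E°cell = +1.67 V.
Balancing electrons gives n = 2 (lcm of 2 and 2).
ΔG° = −nFE° = −(2)(96485)(+1.67) = -322,260 J = -322.3 kJ.

-322.3 kJ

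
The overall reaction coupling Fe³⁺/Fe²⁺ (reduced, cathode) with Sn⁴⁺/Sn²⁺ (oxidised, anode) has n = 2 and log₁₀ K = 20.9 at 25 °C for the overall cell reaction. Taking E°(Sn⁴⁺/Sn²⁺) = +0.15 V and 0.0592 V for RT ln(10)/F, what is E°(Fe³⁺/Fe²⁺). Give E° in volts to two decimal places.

E°cell = (0.0592/n)·log K = (0.0592/2)(20.9) = +0.619 V.
Since Fe³⁺/Fe²⁺ is the cathode and Sn⁴⁺/Sn²⁺ the anode, E°cell = E°(Fe³⁺/Fe²⁺) − E°(Sn⁴⁺/Sn²⁺).
So E°(Fe³⁺/Fe²⁺) = E°cell + E°(Sn⁴⁺/Sn²⁺) = +0.619 + (+0.15) = +0.77 V.

+0.77 V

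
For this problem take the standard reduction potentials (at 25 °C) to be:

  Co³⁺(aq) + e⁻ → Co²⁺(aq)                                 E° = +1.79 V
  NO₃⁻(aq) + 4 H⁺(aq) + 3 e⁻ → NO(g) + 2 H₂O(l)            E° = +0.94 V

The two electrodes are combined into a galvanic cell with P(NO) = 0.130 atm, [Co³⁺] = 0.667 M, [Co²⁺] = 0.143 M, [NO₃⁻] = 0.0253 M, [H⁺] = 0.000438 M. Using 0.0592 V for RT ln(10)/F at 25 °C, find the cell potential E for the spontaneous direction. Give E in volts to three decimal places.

Co³⁺/Co²⁺ is the cathode (higher E°), NO₃⁻/NO the anode: E°cell = +1.79 − (+0.94) = +0.85 V, n = 3.
Overall: 3 Co³⁺(aq) + NO(g) + 2 H₂O(l) → 3 Co²⁺(aq) + NO₃⁻(aq) + 4 H⁺(aq)
Q = [Co²⁺]^3·[NO₃⁻]·[H⁺]^4 / ([Co³⁺]^3·P(NO)); log Q = -16.151.
E = E° − (0.0592/n) log Q = +0.85 − (0.0592/3)(-16.151) = +1.169 V.

+1.169 V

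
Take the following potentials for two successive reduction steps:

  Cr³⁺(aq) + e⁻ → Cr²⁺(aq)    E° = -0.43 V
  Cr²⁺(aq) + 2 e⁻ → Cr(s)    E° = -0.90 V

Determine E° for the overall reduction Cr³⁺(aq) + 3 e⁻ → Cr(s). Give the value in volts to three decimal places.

-0.743 V

Standard free energies of sequential steps add: ΔG°₃ = ΔG°₁ + ΔG°₂, so n₃E°₃ = n₁E°₁ + n₂E°₂.
E°₃ = (1×-0.43 + 2×-0.90) / 3 = (-2.230) / 3 = -0.743 V.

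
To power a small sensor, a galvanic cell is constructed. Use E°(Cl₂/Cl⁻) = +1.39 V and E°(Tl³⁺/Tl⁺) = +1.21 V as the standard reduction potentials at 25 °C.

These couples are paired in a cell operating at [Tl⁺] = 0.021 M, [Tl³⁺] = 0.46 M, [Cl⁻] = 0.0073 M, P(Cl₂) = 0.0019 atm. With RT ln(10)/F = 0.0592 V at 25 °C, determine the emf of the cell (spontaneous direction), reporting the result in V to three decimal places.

+0.186 V

Cl₂/Cl⁻ is the cathode (higher E°), Tl³⁺/Tl⁺ the anode: E°cell = +1.39 − (+1.21) = +0.18 V, n = 2.
Overall: Cl₂(g) + Tl⁺(aq) → 2 Cl⁻(aq) + Tl³⁺(aq)
Q = [Cl⁻]^2·[Tl³⁺] / (P(Cl₂)·[Tl⁺]); log Q = -0.212.
E = E° − (0.0592/n) log Q = +0.18 − (0.0592/2)(-0.212) = +0.186 V.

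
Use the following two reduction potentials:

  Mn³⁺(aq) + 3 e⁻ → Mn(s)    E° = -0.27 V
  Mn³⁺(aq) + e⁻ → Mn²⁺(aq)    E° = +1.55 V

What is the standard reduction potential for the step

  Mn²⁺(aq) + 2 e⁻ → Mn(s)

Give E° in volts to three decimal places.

-1.180 V

Sequential free energies add, so n₃E°₃ = n₁E°₁ + n₂E°₂.
With n₃ = 3, and the known step contributing 1×(+1.55) V, the unknown satisfies 2·E° = 3×(-0.27) − 1×(+1.55) = -2.360.
E° = -2.360 / 2 = -1.180 V.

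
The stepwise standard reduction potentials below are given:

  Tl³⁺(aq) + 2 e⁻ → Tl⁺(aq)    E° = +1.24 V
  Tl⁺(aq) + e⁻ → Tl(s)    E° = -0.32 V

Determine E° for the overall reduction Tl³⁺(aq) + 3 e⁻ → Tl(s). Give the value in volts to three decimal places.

+0.720 V

Since ΔG° = −nFE° is additive over sequential reductions, n₃E°₃ = n₁E°₁ + n₂E°₂.
E°₃ = (2×+1.24 + 1×-0.32) / 3 = (+2.160) / 3 = +0.720 V.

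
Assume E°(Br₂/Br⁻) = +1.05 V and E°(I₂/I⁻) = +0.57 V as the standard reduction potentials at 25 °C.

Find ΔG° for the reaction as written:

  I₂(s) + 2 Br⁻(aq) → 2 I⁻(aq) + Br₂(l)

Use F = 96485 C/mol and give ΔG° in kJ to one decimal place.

As written, I₂/I⁻ is reduced (cathode) and Br₂/Br⁻ is oxidised (anode), so E°cell = (+0.57) − (+1.05) = -0.48 V.
Balancing electrons gives n = 2.
ΔG° = −nFE° = −(2)(96485)(-0.48) = 92,626 J = +92.6 kJ.

+92.6 kJ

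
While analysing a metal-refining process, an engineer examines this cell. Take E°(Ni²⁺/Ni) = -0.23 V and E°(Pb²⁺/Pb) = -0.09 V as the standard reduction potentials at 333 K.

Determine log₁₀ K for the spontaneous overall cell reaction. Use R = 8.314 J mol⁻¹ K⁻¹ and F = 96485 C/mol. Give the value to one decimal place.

4.2

Cathode: Pb²⁺/Pb; anode: Ni²⁺/Ni. E°cell = (-0.09) − (-0.23) = +0.14 V, with n = 2.
ΔG° = −nFE° = −RT ln K, so ln K = nFE°/(RT) = (2)(96485)(+0.14) / ((8.314)(333)) = 9.758.
log₁₀ K = 9.758 / ln 10 = 4.2.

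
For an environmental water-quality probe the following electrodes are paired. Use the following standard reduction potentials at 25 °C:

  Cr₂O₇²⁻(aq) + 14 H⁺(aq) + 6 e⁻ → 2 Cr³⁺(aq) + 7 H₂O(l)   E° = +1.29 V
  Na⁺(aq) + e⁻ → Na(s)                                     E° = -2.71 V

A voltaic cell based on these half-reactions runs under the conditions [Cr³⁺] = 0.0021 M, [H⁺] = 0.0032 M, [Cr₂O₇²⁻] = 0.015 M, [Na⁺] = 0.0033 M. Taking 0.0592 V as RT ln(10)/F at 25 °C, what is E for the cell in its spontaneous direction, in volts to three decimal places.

Cr₂O₇²⁻/Cr³⁺ is the cathode (higher E°), Na⁺/Na the anode: E°cell = +1.29 − (-2.71) = +4.00 V, n = 6.
Overall: Cr₂O₇²⁻(aq) + 14 H⁺(aq) + 6 Na(s) → 2 Cr³⁺(aq) + 7 H₂O(l) + 6 Na⁺(aq)
Q = [Cr³⁺]^2·[Na⁺]^6 / ([Cr₂O₇²⁻]·[H⁺]^14); log Q = 16.507.
E = E° − (0.0592/n) log Q = +4.00 − (0.0592/6)(16.507) = +3.837 V.

+3.837 V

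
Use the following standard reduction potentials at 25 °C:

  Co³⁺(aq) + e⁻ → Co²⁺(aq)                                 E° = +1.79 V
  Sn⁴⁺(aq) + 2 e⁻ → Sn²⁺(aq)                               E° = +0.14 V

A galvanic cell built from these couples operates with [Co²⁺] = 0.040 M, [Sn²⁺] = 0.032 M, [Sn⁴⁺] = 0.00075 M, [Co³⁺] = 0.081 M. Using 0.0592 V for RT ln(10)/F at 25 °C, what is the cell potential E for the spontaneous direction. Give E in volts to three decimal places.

+1.716 V

Co³⁺/Co²⁺ is the cathode (higher E°), Sn⁴⁺/Sn²⁺ the anode: E°cell = +1.79 − (+0.14) = +1.65 V, n = 2.
Overall: 2 Co³⁺(aq) + Sn²⁺(aq) → 2 Co²⁺(aq) + Sn⁴⁺(aq)
Q = [Co²⁺]^2·[Sn⁴⁺] / ([Co³⁺]^2·[Sn²⁺]); log Q = -2.243.
E = E° − (0.0592/n) log Q = +1.65 − (0.0592/2)(-2.243) = +1.716 V.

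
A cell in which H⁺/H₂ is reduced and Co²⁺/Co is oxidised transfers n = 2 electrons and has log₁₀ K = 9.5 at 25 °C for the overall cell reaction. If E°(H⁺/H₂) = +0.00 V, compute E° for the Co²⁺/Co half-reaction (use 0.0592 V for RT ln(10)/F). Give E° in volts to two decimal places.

E°cell = (0.0592/n)·log K = (0.0592/2)(9.5) = +0.281 V.
Since H⁺/H₂ is the cathode and Co²⁺/Co the anode, E°cell = E°(H⁺/H₂) − E°(Co²⁺/Co).
So E°(Co²⁺/Co) = E°(H⁺/H₂) − E°cell = (+0.00) − (+0.281) = -0.28 V.

-0.28 V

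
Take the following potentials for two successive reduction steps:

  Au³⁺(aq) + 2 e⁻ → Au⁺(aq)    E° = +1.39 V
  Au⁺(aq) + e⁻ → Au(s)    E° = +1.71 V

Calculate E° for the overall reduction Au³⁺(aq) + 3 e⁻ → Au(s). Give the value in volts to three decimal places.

+1.497 V

Standard free energies of sequential steps add: ΔG°₃ = ΔG°₁ + ΔG°₂, so n₃E°₃ = n₁E°₁ + n₂E°₂.
E°₃ = (2×+1.39 + 1×+1.71) / 3 = (+4.490) / 3 = +1.497 V.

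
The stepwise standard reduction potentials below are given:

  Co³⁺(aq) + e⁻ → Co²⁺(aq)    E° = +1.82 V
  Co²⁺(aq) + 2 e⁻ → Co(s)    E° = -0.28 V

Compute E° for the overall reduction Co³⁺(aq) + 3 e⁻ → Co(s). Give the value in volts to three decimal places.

+0.420 V

Adding the free-energy changes (−nFE°) of the two steps gives −n₃FE°₃ = −n₁FE°₁ − n₂FE°₂.
E°₃ = (1×+1.82 + 2×-0.28) / 3 = (+1.260) / 3 = +0.420 V.
E° values themselves are not directly additive — weighting by electron count is essential.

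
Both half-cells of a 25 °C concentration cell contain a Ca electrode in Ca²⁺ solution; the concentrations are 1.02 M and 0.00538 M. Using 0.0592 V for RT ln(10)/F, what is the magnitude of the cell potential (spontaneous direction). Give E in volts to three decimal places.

+0.067 V

For a concentration cell E°cell = 0. The 1.02 M side is the cathode (reduction is favoured where [Ca²⁺] is higher).
With n = 2, E = −(0.0592/2) log([Ca²⁺]ₐₙ/[Ca²⁺]꜀ₐₜ) = −(0.0592/2) log(0.00538/1.02) = −(0.0592/2)(-2.278) = +0.067 V.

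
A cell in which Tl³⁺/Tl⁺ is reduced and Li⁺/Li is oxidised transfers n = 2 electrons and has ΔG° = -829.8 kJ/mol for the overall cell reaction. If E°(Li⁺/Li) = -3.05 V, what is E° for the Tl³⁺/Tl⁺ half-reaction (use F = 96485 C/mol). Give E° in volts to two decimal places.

+1.25 V

E°cell = −ΔG°/(nF) = −(-829.8×10³)/((2)(96485)) = +4.300 V.
Since Tl³⁺/Tl⁺ is the cathode and Li⁺/Li the anode, E°cell = E°(Tl³⁺/Tl⁺) − E°(Li⁺/Li).
So E°(Tl³⁺/Tl⁺) = E°cell + E°(Li⁺/Li) = +4.300 + (-3.05) = +1.25 V.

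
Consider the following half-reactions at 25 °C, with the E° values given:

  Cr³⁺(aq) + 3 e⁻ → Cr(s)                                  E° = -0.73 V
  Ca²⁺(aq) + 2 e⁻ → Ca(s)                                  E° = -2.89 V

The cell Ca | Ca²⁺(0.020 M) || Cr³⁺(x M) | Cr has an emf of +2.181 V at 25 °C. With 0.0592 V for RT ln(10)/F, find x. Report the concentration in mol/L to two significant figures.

0.033 M

Cr³⁺/Cr is the cathode, Ca²⁺/Ca the anode: E°cell = +2.16 V, n = 6.
Overall reaction: 2 Cr³⁺(aq) + 3 Ca(s) → 2 Cr(s) + 3 Ca²⁺(aq); Q = [Ca²⁺]^3/[Cr³⁺]^2.
From E = E° − (0.0592/n) log Q: log Q = (E° − E)·n/0.0592 = (+2.16 − (+2.181))·6/0.0592 = -2.1284.
So 2·log[Cr³⁺] = 3·log(0.02) − log Q = -5.0969 − (-2.1284) = -2.9685; log[Cr³⁺] = -2.9685 / 2 = -1.4843; [Cr³⁺] = 10^(-1.4843) ≈ 0.033 M.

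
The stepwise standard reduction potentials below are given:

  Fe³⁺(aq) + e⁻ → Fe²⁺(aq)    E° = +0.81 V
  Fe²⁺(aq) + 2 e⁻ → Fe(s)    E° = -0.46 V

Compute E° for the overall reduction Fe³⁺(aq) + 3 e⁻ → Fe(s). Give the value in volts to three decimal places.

-0.037 V

Standard free energies of sequential steps add: ΔG°₃ = ΔG°₁ + ΔG°₂, so n₃E°₃ = n₁E°₁ + n₂E°₂.
E°₃ = (1×+0.81 + 2×-0.46) / 3 = (-0.110) / 3 = -0.037 V.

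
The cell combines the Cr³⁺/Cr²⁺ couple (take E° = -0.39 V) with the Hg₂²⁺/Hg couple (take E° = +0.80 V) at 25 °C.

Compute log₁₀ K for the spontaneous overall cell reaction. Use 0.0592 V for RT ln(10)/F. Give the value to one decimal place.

40.2

Cathode: Hg₂²⁺/Hg; anode: Cr³⁺/Cr²⁺. E°cell = +1.19 V, n = 2.
log K = nE°cell / 0.0592 = (2)(+1.19) / 0.0592 = 40.2.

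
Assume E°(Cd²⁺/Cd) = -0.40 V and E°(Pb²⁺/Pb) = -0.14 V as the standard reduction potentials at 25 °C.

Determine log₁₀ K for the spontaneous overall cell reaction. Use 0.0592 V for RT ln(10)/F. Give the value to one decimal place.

Cathode: Pb²⁺/Pb; anode: Cd²⁺/Cd. E°cell = +0.26 V, n = 2.
log K = nE°cell / 0.0592 = (2)(+0.26) / 0.0592 = 8.8.

8.8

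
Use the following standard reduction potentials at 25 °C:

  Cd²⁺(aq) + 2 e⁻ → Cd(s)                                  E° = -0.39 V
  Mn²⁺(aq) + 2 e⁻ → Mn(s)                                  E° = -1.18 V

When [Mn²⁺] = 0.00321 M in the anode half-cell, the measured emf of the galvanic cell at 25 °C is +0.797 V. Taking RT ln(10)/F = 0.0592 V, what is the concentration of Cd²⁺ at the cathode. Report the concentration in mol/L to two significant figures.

Cd²⁺/Cd is the cathode, Mn²⁺/Mn the anode: E°cell = +0.79 V, n = 2.
Overall reaction: Cd²⁺(aq) + Mn(s) → Cd(s) + Mn²⁺(aq); Q = [Mn²⁺]^1/[Cd²⁺]^1.
From E = E° − (0.0592/n) log Q: log Q = (E° − E)·n/0.0592 = (+0.79 − (+0.797))·2/0.0592 = -0.2365.
So 1·log[Cd²⁺] = 1·log(0.00321) − log Q = -2.4935 − (-0.2365) = -2.2570; [Cd²⁺] = 10^(-2.2570) ≈ 0.0055 M.

0.0055 M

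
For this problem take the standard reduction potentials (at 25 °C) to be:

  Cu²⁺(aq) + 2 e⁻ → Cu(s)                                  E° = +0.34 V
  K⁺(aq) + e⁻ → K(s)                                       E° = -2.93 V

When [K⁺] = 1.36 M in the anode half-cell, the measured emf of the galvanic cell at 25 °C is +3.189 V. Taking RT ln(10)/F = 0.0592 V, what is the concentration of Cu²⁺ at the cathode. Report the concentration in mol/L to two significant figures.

0.0034 M

Cu²⁺/Cu is the cathode, K⁺/K the anode: E°cell = +3.27 V, n = 2.
Overall reaction: Cu²⁺(aq) + 2 K(s) → Cu(s) + 2 K⁺(aq); Q = [K⁺]^2/[Cu²⁺]^1.
From E = E° − (0.0592/n) log Q: log Q = (E° − E)·n/0.0592 = (+3.27 − (+3.189))·2/0.0592 = 2.7365.
So 1·log[Cu²⁺] = 2·log(1.36) − log Q = 0.2671 − (2.7365) = -2.4694; [Cu²⁺] = 10^(-2.4694) ≈ 0.0034 M.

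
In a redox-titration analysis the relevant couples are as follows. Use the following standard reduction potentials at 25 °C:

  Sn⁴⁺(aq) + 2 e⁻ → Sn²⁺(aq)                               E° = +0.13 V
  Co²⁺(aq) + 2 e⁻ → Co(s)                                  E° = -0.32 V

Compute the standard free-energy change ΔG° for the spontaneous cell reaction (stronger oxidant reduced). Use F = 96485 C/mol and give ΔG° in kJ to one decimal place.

Sn⁴⁺/Sn²⁺ (E° = +0.13 V) is the cathode; Co²⁺/Co (E° = -0.32 V) is the anode, so E°cell = +0.45 V.
Balancing electrons gives n = 2 (lcm of 2 and 2).
ΔG° = −nFE° = −(2)(96485)(+0.45) = -86,836 J = -86.8 kJ.

-86.8 kJ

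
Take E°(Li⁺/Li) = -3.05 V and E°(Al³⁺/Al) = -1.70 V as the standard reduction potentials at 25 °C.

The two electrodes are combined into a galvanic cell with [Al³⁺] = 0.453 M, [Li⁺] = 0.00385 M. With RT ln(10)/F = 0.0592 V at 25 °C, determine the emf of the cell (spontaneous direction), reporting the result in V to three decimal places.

Al³⁺/Al is the cathode (higher E°), Li⁺/Li the anode: E°cell = -1.70 − (-3.05) = +1.35 V, n = 3.
Overall: Al³⁺(aq) + 3 Li(s) → Al(s) + 3 Li⁺(aq)
Q = [Li⁺]^3 / ([Al³⁺]); log Q = -6.900.
E = E° − (0.0592/n) log Q = +1.35 − (0.0592/3)(-6.900) = +1.486 V.

+1.486 V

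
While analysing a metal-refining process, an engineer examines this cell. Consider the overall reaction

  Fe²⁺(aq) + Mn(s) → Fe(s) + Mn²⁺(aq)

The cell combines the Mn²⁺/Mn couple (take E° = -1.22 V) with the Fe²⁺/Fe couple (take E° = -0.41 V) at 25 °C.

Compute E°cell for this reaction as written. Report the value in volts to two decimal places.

The Fe²⁺/Fe couple has the higher reduction potential, so it is the cathode; Mn²⁺/Mn is oxidised at the anode.
E°cell = E°(cathode) − E°(anode) = (-0.41) − (-1.22) = +0.81 V.

+0.81 V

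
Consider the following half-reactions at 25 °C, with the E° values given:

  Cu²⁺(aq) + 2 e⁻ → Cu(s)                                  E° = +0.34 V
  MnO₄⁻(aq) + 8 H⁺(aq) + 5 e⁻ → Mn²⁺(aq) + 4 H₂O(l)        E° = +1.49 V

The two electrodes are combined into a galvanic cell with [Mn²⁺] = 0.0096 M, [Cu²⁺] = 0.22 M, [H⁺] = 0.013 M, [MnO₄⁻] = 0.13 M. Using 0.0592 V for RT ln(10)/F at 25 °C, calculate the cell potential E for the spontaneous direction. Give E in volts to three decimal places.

MnO₄⁻/Mn²⁺ is the cathode (higher E°), Cu²⁺/Cu the anode: E°cell = +1.49 − (+0.34) = +1.15 V, n = 10.
Overall: 2 MnO₄⁻(aq) + 16 H⁺(aq) + 5 Cu(s) → 2 Mn²⁺(aq) + 8 H₂O(l) + 5 Cu²⁺(aq)
Q = [Mn²⁺]^2·[Cu²⁺]^5 / ([MnO₄⁻]^2·[H⁺]^16); log Q = 24.626.
E = E° − (0.0592/n) log Q = +1.15 − (0.0592/10)(24.626) = +1.004 V.

+1.004 V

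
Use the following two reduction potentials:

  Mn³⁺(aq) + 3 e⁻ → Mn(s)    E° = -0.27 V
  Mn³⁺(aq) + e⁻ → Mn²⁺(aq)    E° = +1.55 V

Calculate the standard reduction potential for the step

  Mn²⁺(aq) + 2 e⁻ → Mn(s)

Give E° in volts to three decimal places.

-1.180 V

Sequential free energies add, so n₃E°₃ = n₁E°₁ + n₂E°₂.
With n₃ = 3, and the known step contributing 1×(+1.55) V, the unknown satisfies 2·E° = 3×(-0.27) − 1×(+1.55) = -2.360.
E° = -2.360 / 2 = -1.180 V.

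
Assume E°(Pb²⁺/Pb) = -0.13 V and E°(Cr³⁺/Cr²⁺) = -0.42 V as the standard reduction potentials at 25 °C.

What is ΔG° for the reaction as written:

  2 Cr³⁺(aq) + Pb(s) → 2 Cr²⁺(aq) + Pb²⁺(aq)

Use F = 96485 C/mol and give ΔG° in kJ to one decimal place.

As written, Cr³⁺/Cr²⁺ is reduced (cathode) and Pb²⁺/Pb is oxidised (anode), so E°cell = (-0.42) − (-0.13) = -0.29 V.
Balancing electrons gives n = 2.
ΔG° = −nFE° = −(2)(96485)(-0.29) = 55,961 J = +56.0 kJ.

+56.0 kJ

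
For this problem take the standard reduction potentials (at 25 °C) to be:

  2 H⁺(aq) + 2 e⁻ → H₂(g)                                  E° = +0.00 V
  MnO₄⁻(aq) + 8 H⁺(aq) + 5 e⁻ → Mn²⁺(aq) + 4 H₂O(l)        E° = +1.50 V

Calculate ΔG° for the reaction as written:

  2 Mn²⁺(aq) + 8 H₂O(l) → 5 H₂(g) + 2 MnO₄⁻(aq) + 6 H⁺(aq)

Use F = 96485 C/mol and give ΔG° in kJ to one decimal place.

+1447.3 kJ

As written, H⁺/H₂ is reduced (cathode) and MnO₄⁻/Mn²⁺ is oxidised (anode), so E°cell = (+0.00) − (+1.50) = -1.50 V.
Balancing electrons gives n = 10.
ΔG° = −nFE° = −(10)(96485)(-1.50) = 1,447,275 J = +1447.3 kJ.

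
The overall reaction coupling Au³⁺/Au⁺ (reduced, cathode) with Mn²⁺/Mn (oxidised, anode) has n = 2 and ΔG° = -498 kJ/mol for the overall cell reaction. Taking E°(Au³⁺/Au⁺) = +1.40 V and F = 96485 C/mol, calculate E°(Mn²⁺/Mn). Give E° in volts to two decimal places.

E°cell = −ΔG°/(nF) = −(-498×10³)/((2)(96485)) = +2.581 V.
Since Au³⁺/Au⁺ is the cathode and Mn²⁺/Mn the anode, E°cell = E°(Au³⁺/Au⁺) − E°(Mn²⁺/Mn).
So E°(Mn²⁺/Mn) = E°(Au³⁺/Au⁺) − E°cell = (+1.40) − (+2.581) = -1.18 V.

-1.18 V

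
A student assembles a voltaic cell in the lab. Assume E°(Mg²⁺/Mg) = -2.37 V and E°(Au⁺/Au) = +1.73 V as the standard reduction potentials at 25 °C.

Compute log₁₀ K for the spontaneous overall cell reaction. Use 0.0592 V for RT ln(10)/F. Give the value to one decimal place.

Cathode: Au⁺/Au; anode: Mg²⁺/Mg. E°cell = +4.10 V, n = 2.
log K = nE°cell / 0.0592 = (2)(+4.10) / 0.0592 = 138.5.

138.5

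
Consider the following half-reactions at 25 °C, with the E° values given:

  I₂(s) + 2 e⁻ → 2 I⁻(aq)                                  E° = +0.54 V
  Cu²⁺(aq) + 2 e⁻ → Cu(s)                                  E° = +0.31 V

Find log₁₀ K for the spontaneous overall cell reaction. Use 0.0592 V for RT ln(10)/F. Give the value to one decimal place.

Cathode: I₂/I⁻; anode: Cu²⁺/Cu. E°cell = +0.23 V, n = 2.
log K = nE°cell / 0.0592 = (2)(+0.23) / 0.0592 = 7.8.

7.8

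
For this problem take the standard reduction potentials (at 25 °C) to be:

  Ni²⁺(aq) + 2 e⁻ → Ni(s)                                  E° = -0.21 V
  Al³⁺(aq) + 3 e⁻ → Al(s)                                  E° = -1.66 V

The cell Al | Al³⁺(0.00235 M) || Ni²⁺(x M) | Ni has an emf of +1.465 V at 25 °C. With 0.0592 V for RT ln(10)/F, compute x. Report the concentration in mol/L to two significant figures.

0.057 M

Ni²⁺/Ni is the cathode, Al³⁺/Al the anode: E°cell = +1.45 V, n = 6.
Overall reaction: 3 Ni²⁺(aq) + 2 Al(s) → 3 Ni(s) + 2 Al³⁺(aq); Q = [Al³⁺]^2/[Ni²⁺]^3.
From E = E° − (0.0592/n) log Q: log Q = (E° − E)·n/0.0592 = (+1.45 − (+1.465))·6/0.0592 = -1.5203.
So 3·log[Ni²⁺] = 2·log(0.00235) − log Q = -5.2579 − (-1.5203) = -3.7376; log[Ni²⁺] = -3.7376 / 3 = -1.2459; [Ni²⁺] = 10^(-1.2459) ≈ 0.057 M.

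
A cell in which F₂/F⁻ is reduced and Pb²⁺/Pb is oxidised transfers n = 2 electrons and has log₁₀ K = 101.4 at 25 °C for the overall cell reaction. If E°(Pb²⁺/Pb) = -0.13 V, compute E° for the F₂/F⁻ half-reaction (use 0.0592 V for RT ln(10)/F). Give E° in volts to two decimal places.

E°cell = (0.0592/n)·log K = (0.0592/2)(101.4) = +3.001 V.
Since F₂/F⁻ is the cathode and Pb²⁺/Pb the anode, E°cell = E°(F₂/F⁻) − E°(Pb²⁺/Pb).
So E°(F₂/F⁻) = E°cell + E°(Pb²⁺/Pb) = +3.001 + (-0.13) = +2.87 V.

+2.87 V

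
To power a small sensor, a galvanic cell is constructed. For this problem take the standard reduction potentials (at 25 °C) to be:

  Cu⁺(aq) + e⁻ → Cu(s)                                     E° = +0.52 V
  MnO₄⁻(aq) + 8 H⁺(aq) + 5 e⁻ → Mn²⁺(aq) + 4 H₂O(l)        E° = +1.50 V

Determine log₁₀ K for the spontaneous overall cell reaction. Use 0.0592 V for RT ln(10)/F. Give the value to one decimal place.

82.8

Cathode: MnO₄⁻/Mn²⁺; anode: Cu⁺/Cu. E°cell = +0.98 V, n = 5.
log K = nE°cell / 0.0592 = (5)(+0.98) / 0.0592 = 82.8.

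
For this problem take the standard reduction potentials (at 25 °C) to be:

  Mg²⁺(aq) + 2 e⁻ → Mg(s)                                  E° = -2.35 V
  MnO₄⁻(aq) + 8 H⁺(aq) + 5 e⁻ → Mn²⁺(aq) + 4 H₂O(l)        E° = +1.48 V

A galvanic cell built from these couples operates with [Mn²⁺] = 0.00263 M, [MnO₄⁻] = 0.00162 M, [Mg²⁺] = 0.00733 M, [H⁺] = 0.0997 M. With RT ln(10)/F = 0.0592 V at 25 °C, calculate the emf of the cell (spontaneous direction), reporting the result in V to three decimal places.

MnO₄⁻/Mn²⁺ is the cathode (higher E°), Mg²⁺/Mg the anode: E°cell = +1.48 − (-2.35) = +3.83 V, n = 10.
Overall: 2 MnO₄⁻(aq) + 16 H⁺(aq) + 5 Mg(s) → 2 Mn²⁺(aq) + 8 H₂O(l) + 5 Mg²⁺(aq)
Q = [Mn²⁺]^2·[Mg²⁺]^5 / ([MnO₄⁻]^2·[H⁺]^16); log Q = 5.767.
E = E° − (0.0592/n) log Q = +3.83 − (0.0592/10)(5.767) = +3.796 V.

+3.796 V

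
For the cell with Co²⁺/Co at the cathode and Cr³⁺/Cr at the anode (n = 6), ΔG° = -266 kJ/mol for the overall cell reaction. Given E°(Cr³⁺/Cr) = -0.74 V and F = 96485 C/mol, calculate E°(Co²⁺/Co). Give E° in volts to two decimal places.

E°cell = −ΔG°/(nF) = −(-266×10³)/((6)(96485)) = +0.459 V.
Since Co²⁺/Co is the cathode and Cr³⁺/Cr the anode, E°cell = E°(Co²⁺/Co) − E°(Cr³⁺/Cr).
So E°(Co²⁺/Co) = E°cell + E°(Cr³⁺/Cr) = +0.459 + (-0.74) = -0.28 V.

-0.28 V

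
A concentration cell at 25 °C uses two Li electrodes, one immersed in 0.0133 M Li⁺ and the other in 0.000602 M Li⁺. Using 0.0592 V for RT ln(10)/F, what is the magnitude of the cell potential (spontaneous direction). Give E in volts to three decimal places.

For a concentration cell E°cell = 0. The 0.0133 M side is the cathode (reduction is favoured where [Li⁺] is higher).
With n = 1, E = −(0.0592/1) log([Li⁺]ₐₙ/[Li⁺]꜀ₐₜ) = −(0.0592/1) log(0.000602/0.0133) = −(0.0592/1)(-1.344) = +0.080 V.

+0.080 V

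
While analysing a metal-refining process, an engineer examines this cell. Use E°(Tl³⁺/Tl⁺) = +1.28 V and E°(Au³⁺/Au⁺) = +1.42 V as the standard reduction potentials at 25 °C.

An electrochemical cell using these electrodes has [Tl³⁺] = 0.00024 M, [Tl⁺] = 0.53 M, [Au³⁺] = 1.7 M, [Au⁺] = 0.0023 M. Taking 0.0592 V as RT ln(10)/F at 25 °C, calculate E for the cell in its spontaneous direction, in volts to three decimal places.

Au³⁺/Au⁺ is the cathode (higher E°), Tl³⁺/Tl⁺ the anode: E°cell = +1.42 − (+1.28) = +0.14 V, n = 2.
Overall: Au³⁺(aq) + Tl⁺(aq) → Au⁺(aq) + Tl³⁺(aq)
Q = [Au⁺]·[Tl³⁺] / ([Au³⁺]·[Tl⁺]); log Q = -6.213.
E = E° − (0.0592/n) log Q = +0.14 − (0.0592/2)(-6.213) = +0.324 V.

+0.324 V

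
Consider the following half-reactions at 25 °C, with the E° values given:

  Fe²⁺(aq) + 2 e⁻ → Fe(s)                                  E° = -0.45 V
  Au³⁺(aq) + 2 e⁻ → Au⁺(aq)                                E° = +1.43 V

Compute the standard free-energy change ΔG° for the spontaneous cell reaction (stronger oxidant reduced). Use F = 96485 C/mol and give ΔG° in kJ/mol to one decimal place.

Au³⁺/Au⁺ (E° = +1.43 V) is the cathode; Fe²⁺/Fe (E° = -0.45 V) is the anode, so E°cell = +1.88 V.
Balancing electrons gives n = 2 (lcm of 2 and 2).
ΔG° = −nFE° = −(2)(96485)(+1.88) = -362,784 J = -362.8 kJ/mol.

-362.8 kJ/mol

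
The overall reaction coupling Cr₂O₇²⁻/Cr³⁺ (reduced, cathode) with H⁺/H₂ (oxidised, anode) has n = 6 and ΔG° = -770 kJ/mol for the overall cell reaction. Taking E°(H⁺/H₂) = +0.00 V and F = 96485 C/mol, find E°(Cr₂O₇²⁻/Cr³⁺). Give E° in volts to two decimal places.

E°cell = −ΔG°/(nF) = −(-770×10³)/((6)(96485)) = +1.330 V.
Since Cr₂O₇²⁻/Cr³⁺ is the cathode and H⁺/H₂ the anode, E°cell = E°(Cr₂O₇²⁻/Cr³⁺) − E°(H⁺/H₂).
So E°(Cr₂O₇²⁻/Cr³⁺) = E°cell + E°(H⁺/H₂) = +1.330 + (+0.00) = +1.33 V.

+1.33 V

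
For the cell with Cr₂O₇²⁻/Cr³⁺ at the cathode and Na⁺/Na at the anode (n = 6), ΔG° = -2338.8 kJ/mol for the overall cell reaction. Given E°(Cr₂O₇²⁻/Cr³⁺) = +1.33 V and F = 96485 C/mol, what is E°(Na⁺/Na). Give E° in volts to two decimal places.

E°cell = −ΔG°/(nF) = −(-2338.8×10³)/((6)(96485)) = +4.040 V.
Since Cr₂O₇²⁻/Cr³⁺ is the cathode and Na⁺/Na the anode, E°cell = E°(Cr₂O₇²⁻/Cr³⁺) − E°(Na⁺/Na).
So E°(Na⁺/Na) = E°(Cr₂O₇²⁻/Cr³⁺) − E°cell = (+1.33) − (+4.040) = -2.71 V.

-2.71 V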